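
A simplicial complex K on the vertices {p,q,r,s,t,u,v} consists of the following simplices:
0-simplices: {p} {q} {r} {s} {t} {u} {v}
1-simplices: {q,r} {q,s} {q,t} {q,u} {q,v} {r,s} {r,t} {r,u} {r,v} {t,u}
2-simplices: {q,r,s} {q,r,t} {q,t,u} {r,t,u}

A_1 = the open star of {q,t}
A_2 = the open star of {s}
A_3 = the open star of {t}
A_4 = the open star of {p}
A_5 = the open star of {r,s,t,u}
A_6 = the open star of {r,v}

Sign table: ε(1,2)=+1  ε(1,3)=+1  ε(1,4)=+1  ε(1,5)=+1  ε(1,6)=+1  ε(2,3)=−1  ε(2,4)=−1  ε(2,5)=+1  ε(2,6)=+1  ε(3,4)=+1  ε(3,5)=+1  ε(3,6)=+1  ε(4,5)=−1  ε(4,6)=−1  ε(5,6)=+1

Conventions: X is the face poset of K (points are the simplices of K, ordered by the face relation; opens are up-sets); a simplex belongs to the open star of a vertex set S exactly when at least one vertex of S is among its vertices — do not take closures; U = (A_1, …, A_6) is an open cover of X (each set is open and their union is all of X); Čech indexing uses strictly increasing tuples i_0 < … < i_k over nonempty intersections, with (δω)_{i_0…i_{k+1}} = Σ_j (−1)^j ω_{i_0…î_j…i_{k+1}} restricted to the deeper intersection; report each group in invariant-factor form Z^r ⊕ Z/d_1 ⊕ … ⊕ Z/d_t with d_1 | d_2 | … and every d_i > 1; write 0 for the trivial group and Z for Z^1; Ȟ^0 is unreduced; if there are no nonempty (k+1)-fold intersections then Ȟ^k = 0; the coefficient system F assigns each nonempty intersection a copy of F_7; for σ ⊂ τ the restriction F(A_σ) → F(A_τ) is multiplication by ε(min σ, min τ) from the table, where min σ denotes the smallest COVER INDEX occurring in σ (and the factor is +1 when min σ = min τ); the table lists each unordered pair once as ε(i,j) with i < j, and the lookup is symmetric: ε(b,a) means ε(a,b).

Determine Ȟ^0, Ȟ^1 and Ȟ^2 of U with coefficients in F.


nonempty overlaps:
  A1={{q},{t},{q,r},{q,s},{q,t},{q,u},{q,v},{r,t},{t,u},{q,r,s},{q,r,t},{q,t,u},{r,t,u}} A2={{s},{q,s},{r,s},{q,r,s}} A3={{t},{q,t},{r,t},{t,u},{q,r,t},{q,t,u},{r,t,u}} A4={{p}} A5={{r},{s},{t},{u},{q,r},{q,s},{q,t},{q,u},{r,s},{r,t},{r,u},{r,v},{t,u},{q,r,s},{q,r,t},{q,t,u},{r,t,u}} A6={{r},{v},{q,r},{q,v},{r,s},{r,t},{r,u},{r,v},{q,r,s},{q,r,t},{r,t,u}}
  A12={{q,s},{q,r,s}} A13={{t},{q,t},{r,t},{t,u},{q,r,t},{q,t,u},{r,t,u}} A15={{t},{q,r},{q,s},{q,t},{q,u},{r,t},{t,u},{q,r,s},{q,r,t},{q,t,u},{r,t,u}} A16={{q,r},{q,v},{r,t},{q,r,s},{q,r,t},{r,t,u}} A25={{s},{q,s},{r,s},{q,r,s}} A26={{r,s},{q,r,s}} A35={{t},{q,t},{r,t},{t,u},{q,r,t},{q,t,u},{r,t,u}} A36={{r,t},{q,r,t},{r,t,u}} A56={{r},{q,r},{r,s},{r,t},{r,u},{r,v},{q,r,s},{q,r,t},{r,t,u}}
  A125={{q,s},{q,r,s}} A126={{q,r,s}} A135={{t},{q,t},{r,t},{t,u},{q,r,t},{q,t,u},{r,t,u}} A136={{r,t},{q,r,t},{r,t,u}} A156={{q,r},{r,t},{q,r,s},{q,r,t},{r,t,u}} A256={{r,s},{q,r,s}} A356={{r,t},{q,r,t},{r,t,u}}
  A1256={{q,r,s}} A1356={{r,t},{q,r,t},{r,t,u}}
C dims 6,9,7,2; δ0: rk_F7 4; δ1: rk_F7 5; δ2: rk_F7 2
degree 0: 6−4−0 = 2 → Ȟ^0 ≅ Z/7 ⊕ Z/7
degree 1: 9−5−4 = 0 → Ȟ^1 ≅ 0
degree 2: 7−2−5 = 0 → Ȟ^2 ≅ 0

Ȟ^0(U;F) ≅ Z/7 ⊕ Z/7, Ȟ^1(U;F) ≅ 0 and Ȟ^2(U;F) ≅ 0


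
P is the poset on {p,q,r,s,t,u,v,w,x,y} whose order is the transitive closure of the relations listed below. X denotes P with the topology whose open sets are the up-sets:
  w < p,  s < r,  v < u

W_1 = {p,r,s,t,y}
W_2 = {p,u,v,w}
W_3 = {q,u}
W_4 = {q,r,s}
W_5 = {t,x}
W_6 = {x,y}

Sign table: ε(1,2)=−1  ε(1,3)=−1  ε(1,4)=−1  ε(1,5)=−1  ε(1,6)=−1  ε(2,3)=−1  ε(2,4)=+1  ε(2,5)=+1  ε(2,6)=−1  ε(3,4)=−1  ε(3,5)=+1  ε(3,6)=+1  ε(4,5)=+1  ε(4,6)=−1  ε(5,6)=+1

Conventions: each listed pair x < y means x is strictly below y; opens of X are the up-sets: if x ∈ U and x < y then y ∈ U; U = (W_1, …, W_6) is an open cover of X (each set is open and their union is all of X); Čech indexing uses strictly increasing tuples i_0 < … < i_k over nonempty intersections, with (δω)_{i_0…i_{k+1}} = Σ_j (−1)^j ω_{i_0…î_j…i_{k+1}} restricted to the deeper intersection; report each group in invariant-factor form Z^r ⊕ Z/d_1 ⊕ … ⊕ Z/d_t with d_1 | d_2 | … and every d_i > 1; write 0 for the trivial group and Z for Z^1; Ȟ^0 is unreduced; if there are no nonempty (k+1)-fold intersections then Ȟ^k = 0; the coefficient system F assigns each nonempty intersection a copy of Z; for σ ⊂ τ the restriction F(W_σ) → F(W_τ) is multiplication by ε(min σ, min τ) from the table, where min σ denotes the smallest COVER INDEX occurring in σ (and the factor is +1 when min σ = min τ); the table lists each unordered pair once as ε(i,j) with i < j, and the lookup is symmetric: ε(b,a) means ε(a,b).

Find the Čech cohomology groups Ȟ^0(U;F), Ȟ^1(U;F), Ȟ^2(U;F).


Ȟ^0 = Z, Ȟ^1 = Z^2 and Ȟ^2 = 0

nerve simplices:
  W12={p} W14={r,s} W15={t} W16={y} W23={u} W34={q} W56={x}
C dims 6,7; δ0: rk 5, SNF 1^5
degree 0: 6−5−0 = 1 → Ȟ^0 ≅ Z
degree 1: 7−0−5 = 2 → Ȟ^1 ≅ Z^2
degree 2: 0−0−0 = 0 → Ȟ^2 ≅ 0


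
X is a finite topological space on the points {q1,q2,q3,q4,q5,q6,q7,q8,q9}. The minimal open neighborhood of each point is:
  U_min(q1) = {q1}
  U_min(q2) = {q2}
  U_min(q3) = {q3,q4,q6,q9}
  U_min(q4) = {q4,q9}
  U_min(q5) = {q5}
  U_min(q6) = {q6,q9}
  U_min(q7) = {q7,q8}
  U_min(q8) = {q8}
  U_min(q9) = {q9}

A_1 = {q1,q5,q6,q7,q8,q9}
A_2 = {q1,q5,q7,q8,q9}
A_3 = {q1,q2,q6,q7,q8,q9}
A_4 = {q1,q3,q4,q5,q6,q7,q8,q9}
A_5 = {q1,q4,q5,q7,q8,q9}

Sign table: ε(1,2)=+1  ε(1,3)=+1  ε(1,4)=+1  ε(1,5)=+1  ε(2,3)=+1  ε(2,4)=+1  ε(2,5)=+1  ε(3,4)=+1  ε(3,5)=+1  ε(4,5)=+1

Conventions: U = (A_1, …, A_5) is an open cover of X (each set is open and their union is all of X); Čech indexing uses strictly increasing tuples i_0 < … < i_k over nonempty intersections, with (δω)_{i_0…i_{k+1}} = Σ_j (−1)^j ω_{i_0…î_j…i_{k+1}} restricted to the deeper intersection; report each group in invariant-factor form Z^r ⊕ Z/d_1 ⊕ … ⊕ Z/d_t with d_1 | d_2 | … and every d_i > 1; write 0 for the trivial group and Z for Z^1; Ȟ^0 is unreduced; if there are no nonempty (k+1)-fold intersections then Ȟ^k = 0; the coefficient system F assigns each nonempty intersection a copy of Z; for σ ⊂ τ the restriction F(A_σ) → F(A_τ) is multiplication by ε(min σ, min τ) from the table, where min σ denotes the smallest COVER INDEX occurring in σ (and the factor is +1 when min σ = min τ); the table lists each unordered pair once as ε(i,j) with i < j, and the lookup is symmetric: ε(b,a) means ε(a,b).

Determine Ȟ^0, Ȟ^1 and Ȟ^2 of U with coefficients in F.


Ȟ^0 ≅ Z, Ȟ^1 ≅ 0, Ȟ^2 ≅ 0

cover nerve:
  A12={q1,q5,q7,q8,q9} A13={q1,q6,q7,q8,q9} A14={q1,q5,q6,q7,q8,q9} A15={q1,q5,q7,q8,q9} A23={q1,q7,q8,q9} A24={q1,q5,q7,q8,q9} A25={q1,q5,q7,q8,q9} A34={q1,q6,q7,q8,q9} A35={q1,q7,q8,q9} A45={q1,q4,q5,q7,q8,q9}
  A123={q1,q7,q8,q9} A124={q1,q5,q7,q8,q9} A125={q1,q5,q7,q8,q9} A134={q1,q6,q7,q8,q9} A135={q1,q7,q8,q9} A145={q1,q5,q7,q8,q9} A234={q1,q7,q8,q9} A235={q1,q7,q8,q9} A245={q1,q5,q7,q8,q9} A345={q1,q7,q8,q9}
  A1234={q1,q7,q8,q9} A1235={q1,q7,q8,q9} A1245={q1,q5,q7,q8,q9} A1345={q1,q7,q8,q9} A2345={q1,q7,q8,q9}
  A12345={q1,q7,q8,q9}
C dims 5,10,10,5; δ0: rk 4, SNF 1^4; δ1: rk 6, SNF 1^6; δ2: rk 4, SNF 1^4
Ȟ^0: (5−4)−0=1 ⇒ Z
Ȟ^1: (10−6)−4=0 ⇒ 0
Ȟ^2: (10−4)−6=0 ⇒ 0


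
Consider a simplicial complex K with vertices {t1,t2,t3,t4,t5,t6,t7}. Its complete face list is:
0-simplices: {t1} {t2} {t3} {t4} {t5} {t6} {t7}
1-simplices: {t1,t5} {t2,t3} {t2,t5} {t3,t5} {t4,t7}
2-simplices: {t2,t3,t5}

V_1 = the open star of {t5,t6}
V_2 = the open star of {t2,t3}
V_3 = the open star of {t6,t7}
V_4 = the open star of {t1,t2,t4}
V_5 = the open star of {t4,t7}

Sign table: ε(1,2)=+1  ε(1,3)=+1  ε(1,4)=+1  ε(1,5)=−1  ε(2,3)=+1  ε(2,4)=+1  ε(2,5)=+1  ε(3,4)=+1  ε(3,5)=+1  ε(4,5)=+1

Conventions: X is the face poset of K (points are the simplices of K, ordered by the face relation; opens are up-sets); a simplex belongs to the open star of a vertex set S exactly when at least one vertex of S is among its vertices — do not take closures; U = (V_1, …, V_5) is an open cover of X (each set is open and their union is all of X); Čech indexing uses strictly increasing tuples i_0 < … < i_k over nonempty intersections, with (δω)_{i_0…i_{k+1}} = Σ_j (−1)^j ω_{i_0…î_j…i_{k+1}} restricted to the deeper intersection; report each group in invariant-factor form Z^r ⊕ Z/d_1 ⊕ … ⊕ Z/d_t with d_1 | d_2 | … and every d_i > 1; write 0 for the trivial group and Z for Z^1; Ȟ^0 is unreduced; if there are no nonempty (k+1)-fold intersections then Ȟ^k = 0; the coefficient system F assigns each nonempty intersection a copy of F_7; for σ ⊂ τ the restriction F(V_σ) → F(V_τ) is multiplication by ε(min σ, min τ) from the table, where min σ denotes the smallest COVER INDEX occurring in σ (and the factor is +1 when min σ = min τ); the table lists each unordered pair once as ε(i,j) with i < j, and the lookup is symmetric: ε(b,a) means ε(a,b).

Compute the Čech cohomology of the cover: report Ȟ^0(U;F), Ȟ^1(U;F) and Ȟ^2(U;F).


cover nerve:
  V1={{t5},{t6},{t1,t5},{t2,t5},{t3,t5},{t2,t3,t5}} V2={{t2},{t3},{t2,t3},{t2,t5},{t3,t5},{t2,t3,t5}} V3={{t6},{t7},{t4,t7}} V4={{t1},{t2},{t4},{t1,t5},{t2,t3},{t2,t5},{t4,t7},{t2,t3,t5}} V5={{t4},{t7},{t4,t7}}
  V12={{t2,t5},{t3,t5},{t2,t3,t5}} V13={{t6}} V14={{t1,t5},{t2,t5},{t2,t3,t5}} V24={{t2},{t2,t3},{t2,t5},{t2,t3,t5}} V34={{t4,t7}} V35={{t7},{t4,t7}} V45={{t4},{t4,t7}}
  V124={{t2,t5},{t2,t3,t5}} V345={{t4,t7}}
C dims 5,7,2; δ0: rk_F7 4; δ1: rk_F7 2
Ȟ^0: (5−4)−0=1 ⇒ Z/7
Ȟ^1: (7−2)−4=1 ⇒ Z/7
Ȟ^2: (2−0)−2=0 ⇒ 0

Ȟ^0 ≅ Z/7,  Ȟ^1 ≅ Z/7,  Ȟ^2 ≅ 0


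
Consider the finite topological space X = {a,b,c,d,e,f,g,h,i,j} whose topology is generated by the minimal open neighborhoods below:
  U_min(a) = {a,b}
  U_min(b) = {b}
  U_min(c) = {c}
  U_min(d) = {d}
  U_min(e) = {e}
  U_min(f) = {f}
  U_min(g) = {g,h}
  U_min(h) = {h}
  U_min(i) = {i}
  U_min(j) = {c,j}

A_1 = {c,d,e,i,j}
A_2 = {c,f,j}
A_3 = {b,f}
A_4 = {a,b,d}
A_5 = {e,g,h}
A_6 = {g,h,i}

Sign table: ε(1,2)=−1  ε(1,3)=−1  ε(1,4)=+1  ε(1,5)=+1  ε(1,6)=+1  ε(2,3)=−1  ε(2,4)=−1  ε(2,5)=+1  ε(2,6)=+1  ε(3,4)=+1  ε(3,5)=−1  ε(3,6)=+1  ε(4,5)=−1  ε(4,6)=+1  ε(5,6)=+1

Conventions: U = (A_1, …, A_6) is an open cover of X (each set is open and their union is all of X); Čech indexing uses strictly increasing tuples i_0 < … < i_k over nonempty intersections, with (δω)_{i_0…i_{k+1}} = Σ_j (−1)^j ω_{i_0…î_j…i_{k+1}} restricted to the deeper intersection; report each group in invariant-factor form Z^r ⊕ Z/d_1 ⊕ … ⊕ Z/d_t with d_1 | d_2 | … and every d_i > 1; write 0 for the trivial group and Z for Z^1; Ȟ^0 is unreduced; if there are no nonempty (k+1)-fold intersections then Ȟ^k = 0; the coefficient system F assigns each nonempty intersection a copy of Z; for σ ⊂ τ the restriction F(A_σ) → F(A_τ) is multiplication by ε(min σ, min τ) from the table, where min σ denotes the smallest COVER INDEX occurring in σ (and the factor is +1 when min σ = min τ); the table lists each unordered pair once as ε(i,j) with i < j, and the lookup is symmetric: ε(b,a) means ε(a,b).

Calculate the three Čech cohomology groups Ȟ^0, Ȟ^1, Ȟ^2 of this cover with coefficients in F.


Ȟ^0(U;F) ≅ Z,  Ȟ^1(U;F) ≅ Z^2,  Ȟ^2(U;F) ≅ 0

nonempty overlaps:
  A12={c,j} A14={d} A15={e} A16={i} A23={f} A34={b} A56={g,h}
C dims 6,7; δ0: rk 5, SNF 1^5
degree 0: 6−5−0 = 1 → Ȟ^0 ≅ Z
degree 1: 7−0−5 = 2 → Ȟ^1 ≅ Z^2
degree 2: 0−0−0 = 0 → Ȟ^2 ≅ 0


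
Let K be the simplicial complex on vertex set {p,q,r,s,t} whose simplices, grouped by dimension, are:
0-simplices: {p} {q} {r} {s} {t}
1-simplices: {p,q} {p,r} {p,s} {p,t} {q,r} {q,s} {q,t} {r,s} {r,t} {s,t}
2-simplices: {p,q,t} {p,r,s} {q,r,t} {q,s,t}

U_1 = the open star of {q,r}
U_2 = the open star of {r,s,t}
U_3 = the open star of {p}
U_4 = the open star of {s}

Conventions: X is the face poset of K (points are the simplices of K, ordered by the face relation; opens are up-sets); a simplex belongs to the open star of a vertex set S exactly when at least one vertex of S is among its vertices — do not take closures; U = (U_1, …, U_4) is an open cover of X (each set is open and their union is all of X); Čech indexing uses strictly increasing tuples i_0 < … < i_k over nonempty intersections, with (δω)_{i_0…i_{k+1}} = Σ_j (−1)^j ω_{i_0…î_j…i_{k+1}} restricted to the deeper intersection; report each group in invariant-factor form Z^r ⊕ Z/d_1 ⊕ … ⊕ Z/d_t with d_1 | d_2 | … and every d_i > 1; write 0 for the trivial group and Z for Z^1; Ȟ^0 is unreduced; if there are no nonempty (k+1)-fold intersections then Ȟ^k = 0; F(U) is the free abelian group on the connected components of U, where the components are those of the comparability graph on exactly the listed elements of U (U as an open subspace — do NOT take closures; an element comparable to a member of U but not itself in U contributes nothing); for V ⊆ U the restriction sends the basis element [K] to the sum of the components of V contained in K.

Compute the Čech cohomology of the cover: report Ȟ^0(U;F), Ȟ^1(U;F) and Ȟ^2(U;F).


intersection data:
  U1={{q},{r},{p,q},{p,r},{q,r},{q,s},{q,t},{r,s},{r,t},{p,q,t},{p,r,s},{q,r,t},{q,s,t}} U2={{r},{s},{t},{p,r},{p,s},{p,t},{q,r},{q,s},{q,t},{r,s},{r,t},{s,t},{p,q,t},{p,r,s},{q,r,t},{q,s,t}} U3={{p},{p,q},{p,r},{p,s},{p,t},{p,q,t},{p,r,s}} U4={{s},{p,s},{q,s},{r,s},{s,t},{p,r,s},{q,s,t}}
  U12={{r},{p,r},{q,r},{q,s},{q,t},{r,s},{r,t},{p,q,t},{p,r,s},{q,r,t},{q,s,t}} U13={{p,q},{p,r},{p,q,t},{p,r,s}} U14={{q,s},{r,s},{p,r,s},{q,s,t}} U23={{p,r},{p,s},{p,t},{p,q,t},{p,r,s}} U24={{s},{p,s},{q,s},{r,s},{s,t},{p,r,s},{q,s,t}} U34={{p,s},{p,r,s}}
  U123={{p,r},{p,q,t},{p,r,s}} U124={{q,s},{r,s},{p,r,s},{q,s,t}} U134={{p,r,s}} U234={{p,s},{p,r,s}}
  U1234={{p,r,s}}
components per intersection:
  U1: {{q},{r},{p,q},{p,r},{q,r},{q,s},{q,t},{r,s},{r,t},{p,q,t},{p,r,s},{q,r,t},{q,s,t}}
  U2: {{r},{s},{t},{p,r},{p,s},{p,t},{q,r},{q,s},{q,t},{r,s},{r,t},{s,t},{p,q,t},{p,r,s},{q,r,t},{q,s,t}}
  U3: {{p},{p,q},{p,r},{p,s},{p,t},{p,q,t},{p,r,s}}
  U4: {{s},{p,s},{q,s},{r,s},{s,t},{p,r,s},{q,s,t}}
  U12: {{r},{p,r},{q,r},{q,s},{q,t},{r,s},{r,t},{p,q,t},{p,r,s},{q,r,t},{q,s,t}}
  U13: {{p,q},{p,q,t}} {{p,r},{p,r,s}}
  U14: {{q,s},{q,s,t}} {{r,s},{p,r,s}}
  U23: {{p,r},{p,s},{p,r,s}} {{p,t},{p,q,t}}
  U24: {{s},{p,s},{q,s},{r,s},{s,t},{p,r,s},{q,s,t}}
  U34: {{p,s},{p,r,s}}
  U123: {{p,r},{p,r,s}} {{p,q,t}}
  U124: {{q,s},{q,s,t}} {{r,s},{p,r,s}}
  U134: {{p,r,s}}
  U234: {{p,s},{p,r,s}}
  U1234: {{p,r,s}}
C dims 4,9,6,1; δ0: rk 3, SNF 1^3; δ1: rk 5, SNF 1^5; δ2: rk 1, SNF 1^1
Ȟ^0 = (4 − 3) − 0 = 1, so Ȟ^0 ≅ Z
Ȟ^1 = (9 − 5) − 3 = 1, so Ȟ^1 ≅ Z
Ȟ^2 = (6 − 1) − 5 = 0, so Ȟ^2 ≅ 0

Ȟ^0 = Z; Ȟ^1 = Z; Ȟ^2 = 0


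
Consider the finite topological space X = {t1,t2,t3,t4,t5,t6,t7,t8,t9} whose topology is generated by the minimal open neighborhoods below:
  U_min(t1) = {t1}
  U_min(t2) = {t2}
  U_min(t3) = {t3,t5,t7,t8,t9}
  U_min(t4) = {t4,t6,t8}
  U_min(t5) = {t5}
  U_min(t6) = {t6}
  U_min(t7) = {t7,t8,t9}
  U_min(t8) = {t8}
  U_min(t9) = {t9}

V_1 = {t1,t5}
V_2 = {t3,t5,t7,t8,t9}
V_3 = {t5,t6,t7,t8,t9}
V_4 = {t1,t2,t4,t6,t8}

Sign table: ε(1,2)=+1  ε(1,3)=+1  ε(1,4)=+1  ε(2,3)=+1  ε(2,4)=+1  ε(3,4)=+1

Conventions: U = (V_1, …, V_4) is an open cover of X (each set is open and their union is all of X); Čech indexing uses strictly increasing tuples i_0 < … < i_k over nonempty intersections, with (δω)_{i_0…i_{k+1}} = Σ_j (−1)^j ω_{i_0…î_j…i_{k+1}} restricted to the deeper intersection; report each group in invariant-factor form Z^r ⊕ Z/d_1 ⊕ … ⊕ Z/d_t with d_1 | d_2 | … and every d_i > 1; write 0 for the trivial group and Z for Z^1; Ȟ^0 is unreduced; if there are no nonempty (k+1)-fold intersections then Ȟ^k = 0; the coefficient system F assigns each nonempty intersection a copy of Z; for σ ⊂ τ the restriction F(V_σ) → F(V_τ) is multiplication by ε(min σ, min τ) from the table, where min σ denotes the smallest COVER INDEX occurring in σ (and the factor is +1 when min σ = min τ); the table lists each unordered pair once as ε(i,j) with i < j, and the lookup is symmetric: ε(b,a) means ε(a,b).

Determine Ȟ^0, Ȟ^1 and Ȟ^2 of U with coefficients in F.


Ȟ^0 ≅ Z, Ȟ^1 ≅ Z, Ȟ^2 ≅ 0

nonempty intersections:
  V12={t5} V13={t5} V14={t1} V23={t5,t7,t8,t9} V24={t8} V34={t6,t8}
  V123={t5} V234={t8}
C dims 4,6,2; δ0: rk 3, SNF 1^3; δ1: rk 2, SNF 1^2
Ȟ^0: (4−3)−0=1 ⇒ Z
Ȟ^1: (6−2)−3=1 ⇒ Z
Ȟ^2: (2−0)−2=0 ⇒ 0


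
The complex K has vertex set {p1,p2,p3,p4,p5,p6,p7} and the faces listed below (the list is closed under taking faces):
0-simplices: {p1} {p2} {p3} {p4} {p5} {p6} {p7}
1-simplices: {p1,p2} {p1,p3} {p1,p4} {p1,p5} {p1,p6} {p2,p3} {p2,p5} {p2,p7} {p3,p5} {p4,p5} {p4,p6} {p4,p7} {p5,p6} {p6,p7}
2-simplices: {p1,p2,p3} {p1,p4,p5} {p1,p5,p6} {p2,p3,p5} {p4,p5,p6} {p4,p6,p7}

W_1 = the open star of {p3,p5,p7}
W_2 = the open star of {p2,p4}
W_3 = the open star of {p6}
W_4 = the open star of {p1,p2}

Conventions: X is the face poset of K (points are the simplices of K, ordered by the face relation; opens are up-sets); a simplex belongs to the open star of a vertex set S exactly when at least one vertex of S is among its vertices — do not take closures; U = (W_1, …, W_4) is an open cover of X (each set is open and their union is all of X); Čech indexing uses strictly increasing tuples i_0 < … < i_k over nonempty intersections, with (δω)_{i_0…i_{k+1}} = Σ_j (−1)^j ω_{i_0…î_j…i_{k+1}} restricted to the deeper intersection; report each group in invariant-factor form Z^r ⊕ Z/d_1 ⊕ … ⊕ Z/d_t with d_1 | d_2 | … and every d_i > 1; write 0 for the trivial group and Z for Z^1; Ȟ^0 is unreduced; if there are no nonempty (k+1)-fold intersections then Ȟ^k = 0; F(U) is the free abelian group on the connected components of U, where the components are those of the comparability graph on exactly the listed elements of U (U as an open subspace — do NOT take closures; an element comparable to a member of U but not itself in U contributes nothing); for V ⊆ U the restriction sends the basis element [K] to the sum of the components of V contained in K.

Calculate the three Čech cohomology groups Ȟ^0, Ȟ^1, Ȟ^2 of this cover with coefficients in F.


intersection data:
  W1={{p3},{p5},{p7},{p1,p3},{p1,p5},{p2,p3},{p2,p5},{p2,p7},{p3,p5},{p4,p5},{p4,p7},{p5,p6},{p6,p7},{p1,p2,p3},{p1,p4,p5},{p1,p5,p6},{p2,p3,p5},{p4,p5,p6},{p4,p6,p7}} W2={{p2},{p4},{p1,p2},{p1,p4},{p2,p3},{p2,p5},{p2,p7},{p4,p5},{p4,p6},{p4,p7},{p1,p2,p3},{p1,p4,p5},{p2,p3,p5},{p4,p5,p6},{p4,p6,p7}} W3={{p6},{p1,p6},{p4,p6},{p5,p6},{p6,p7},{p1,p5,p6},{p4,p5,p6},{p4,p6,p7}} W4={{p1},{p2},{p1,p2},{p1,p3},{p1,p4},{p1,p5},{p1,p6},{p2,p3},{p2,p5},{p2,p7},{p1,p2,p3},{p1,p4,p5},{p1,p5,p6},{p2,p3,p5}}
  W12={{p2,p3},{p2,p5},{p2,p7},{p4,p5},{p4,p7},{p1,p2,p3},{p1,p4,p5},{p2,p3,p5},{p4,p5,p6},{p4,p6,p7}} W13={{p5,p6},{p6,p7},{p1,p5,p6},{p4,p5,p6},{p4,p6,p7}} W14={{p1,p3},{p1,p5},{p2,p3},{p2,p5},{p2,p7},{p1,p2,p3},{p1,p4,p5},{p1,p5,p6},{p2,p3,p5}} W23={{p4,p6},{p4,p5,p6},{p4,p6,p7}} W24={{p2},{p1,p2},{p1,p4},{p2,p3},{p2,p5},{p2,p7},{p1,p2,p3},{p1,p4,p5},{p2,p3,p5}} W34={{p1,p6},{p1,p5,p6}}
  W123={{p4,p5,p6},{p4,p6,p7}} W124={{p2,p3},{p2,p5},{p2,p7},{p1,p2,p3},{p1,p4,p5},{p2,p3,p5}} W134={{p1,p5,p6}}
components per intersection:
  W1: {{p3},{p5},{p1,p3},{p1,p5},{p2,p3},{p2,p5},{p3,p5},{p4,p5},{p5,p6},{p1,p2,p3},{p1,p4,p5},{p1,p5,p6},{p2,p3,p5},{p4,p5,p6}} {{p7},{p2,p7},{p4,p7},{p6,p7},{p4,p6,p7}}
  W2: {{p2},{p1,p2},{p2,p3},{p2,p5},{p2,p7},{p1,p2,p3},{p2,p3,p5}} {{p4},{p1,p4},{p4,p5},{p4,p6},{p4,p7},{p1,p4,p5},{p4,p5,p6},{p4,p6,p7}}
  W3: {{p6},{p1,p6},{p4,p6},{p5,p6},{p6,p7},{p1,p5,p6},{p4,p5,p6},{p4,p6,p7}}
  W4: {{p1},{p2},{p1,p2},{p1,p3},{p1,p4},{p1,p5},{p1,p6},{p2,p3},{p2,p5},{p2,p7},{p1,p2,p3},{p1,p4,p5},{p1,p5,p6},{p2,p3,p5}}
  W12: {{p2,p3},{p2,p5},{p1,p2,p3},{p2,p3,p5}} {{p2,p7}} {{p4,p5},{p1,p4,p5},{p4,p5,p6}} {{p4,p7},{p4,p6,p7}}
  W13: {{p5,p6},{p1,p5,p6},{p4,p5,p6}} {{p6,p7},{p4,p6,p7}}
  W14: {{p1,p3},{p2,p3},{p2,p5},{p1,p2,p3},{p2,p3,p5}} {{p1,p5},{p1,p4,p5},{p1,p5,p6}} {{p2,p7}}
  W23: {{p4,p6},{p4,p5,p6},{p4,p6,p7}}
  W24: {{p2},{p1,p2},{p2,p3},{p2,p5},{p2,p7},{p1,p2,p3},{p2,p3,p5}} {{p1,p4},{p1,p4,p5}}
  W34: {{p1,p6},{p1,p5,p6}}
  W123: {{p4,p5,p6}} {{p4,p6,p7}}
  W124: {{p2,p3},{p2,p5},{p1,p2,p3},{p2,p3,p5}} {{p2,p7}} {{p1,p4,p5}}
  W134: {{p1,p5,p6}}
C dims 6,13,6; δ0: rk 5, SNF 1^5; δ1: rk 6, SNF 1^6
Ȟ^0 = (6 − 5) − 0 = 1, so Ȟ^0 ≅ Z
Ȟ^1 = (13 − 6) − 5 = 2, so Ȟ^1 ≅ Z^2
Ȟ^2 = (6 − 0) − 6 = 0, so Ȟ^2 ≅ 0

Ȟ^0(U;F) ≅ Z; Ȟ^1(U;F) ≅ Z^2; Ȟ^2(U;F) ≅ 0


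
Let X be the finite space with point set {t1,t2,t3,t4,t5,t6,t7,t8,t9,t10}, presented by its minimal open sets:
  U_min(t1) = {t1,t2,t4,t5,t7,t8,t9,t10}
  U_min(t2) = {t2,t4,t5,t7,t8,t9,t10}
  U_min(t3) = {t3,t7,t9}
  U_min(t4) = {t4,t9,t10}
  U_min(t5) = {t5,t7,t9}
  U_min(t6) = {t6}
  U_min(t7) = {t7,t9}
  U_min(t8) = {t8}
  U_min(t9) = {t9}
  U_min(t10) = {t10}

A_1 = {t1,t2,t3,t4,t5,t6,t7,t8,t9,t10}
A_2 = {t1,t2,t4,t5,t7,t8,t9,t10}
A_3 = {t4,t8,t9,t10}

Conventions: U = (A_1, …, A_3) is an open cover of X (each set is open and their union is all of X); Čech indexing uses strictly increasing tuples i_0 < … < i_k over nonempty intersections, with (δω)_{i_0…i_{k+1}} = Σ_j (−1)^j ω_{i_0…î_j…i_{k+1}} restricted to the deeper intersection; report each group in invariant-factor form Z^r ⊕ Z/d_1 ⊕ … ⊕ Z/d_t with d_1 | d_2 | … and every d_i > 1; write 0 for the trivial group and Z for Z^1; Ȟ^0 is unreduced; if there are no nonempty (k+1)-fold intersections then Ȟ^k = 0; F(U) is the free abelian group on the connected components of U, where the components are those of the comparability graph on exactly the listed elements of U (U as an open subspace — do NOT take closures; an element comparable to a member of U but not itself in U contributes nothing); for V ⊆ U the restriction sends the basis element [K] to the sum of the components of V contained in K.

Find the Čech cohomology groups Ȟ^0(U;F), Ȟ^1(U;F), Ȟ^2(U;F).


intersection data:
  A12={t1,t2,t4,t5,t7,t8,t9,t10} A13={t4,t8,t9,t10} A23={t4,t8,t9,t10}
  A123={t4,t8,t9,t10}
components per intersection:
  A1: {t1,t2,t3,t4,t5,t7,t8,t9,t10} {t6}
  A2: {t1,t2,t4,t5,t7,t8,t9,t10}
  A3: {t4,t9,t10} {t8}
  A12: {t1,t2,t4,t5,t7,t8,t9,t10}
  A13: {t4,t9,t10} {t8}
  A23: {t4,t9,t10} {t8}
  A123: {t4,t9,t10} {t8}
C dims 5,5,2; δ0: rk 3, SNF 1^3; δ1: rk 2, SNF 1^2
Ȟ^0 = (5 − 3) − 0 = 2, so Ȟ^0 ≅ Z^2
Ȟ^1 = (5 − 2) − 3 = 0, so Ȟ^1 ≅ 0
Ȟ^2 = (2 − 0) − 2 = 0, so Ȟ^2 ≅ 0

Ȟ^0 = Z^2, Ȟ^1 = 0 and Ȟ^2 = 0


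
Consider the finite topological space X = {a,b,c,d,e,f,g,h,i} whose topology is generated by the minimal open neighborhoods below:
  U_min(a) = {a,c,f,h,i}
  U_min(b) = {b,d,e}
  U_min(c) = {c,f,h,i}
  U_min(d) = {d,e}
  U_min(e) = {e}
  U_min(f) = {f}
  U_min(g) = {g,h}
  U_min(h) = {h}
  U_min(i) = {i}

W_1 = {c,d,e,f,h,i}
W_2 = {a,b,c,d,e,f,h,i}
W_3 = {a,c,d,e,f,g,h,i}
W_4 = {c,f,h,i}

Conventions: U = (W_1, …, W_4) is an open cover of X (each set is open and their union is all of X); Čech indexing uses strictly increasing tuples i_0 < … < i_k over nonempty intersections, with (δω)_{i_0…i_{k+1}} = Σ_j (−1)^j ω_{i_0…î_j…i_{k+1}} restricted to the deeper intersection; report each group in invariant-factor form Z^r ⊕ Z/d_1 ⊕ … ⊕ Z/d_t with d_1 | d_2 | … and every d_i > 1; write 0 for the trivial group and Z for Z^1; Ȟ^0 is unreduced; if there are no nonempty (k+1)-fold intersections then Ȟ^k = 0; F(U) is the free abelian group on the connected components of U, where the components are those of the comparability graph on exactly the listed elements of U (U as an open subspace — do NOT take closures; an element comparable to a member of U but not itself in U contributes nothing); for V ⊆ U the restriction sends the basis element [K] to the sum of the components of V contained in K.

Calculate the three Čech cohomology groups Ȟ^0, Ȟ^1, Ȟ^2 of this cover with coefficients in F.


Ȟ^0 = Z^2,  Ȟ^1 = 0,  Ȟ^2 = 0

nerve of the cover:
  W12={c,d,e,f,h,i} W13={c,d,e,f,h,i} W14={c,f,h,i} W23={a,c,d,e,f,h,i} W24={c,f,h,i} W34={c,f,h,i}
  W123={c,d,e,f,h,i} W124={c,f,h,i} W134={c,f,h,i} W234={c,f,h,i}
  W1234={c,f,h,i}
components per intersection:
  W1: {c,f,h,i} {d,e}
  W2: {a,c,f,h,i} {b,d,e}
  W3: {a,c,f,g,h,i} {d,e}
  W4: {c,f,h,i}
  W12: {c,f,h,i} {d,e}
  W13: {c,f,h,i} {d,e}
  W14: {c,f,h,i}
  W23: {a,c,f,h,i} {d,e}
  W24: {c,f,h,i}
  W34: {c,f,h,i}
  W123: {c,f,h,i} {d,e}
  W124: {c,f,h,i}
  W134: {c,f,h,i}
  W234: {c,f,h,i}
  W1234: {c,f,h,i}
C dims 7,9,5,1; δ0: rk 5, SNF 1^5; δ1: rk 4, SNF 1^4; δ2: rk 1, SNF 1^1
Ȟ^0 = (7 − 5) − 0 = 2, so Ȟ^0 ≅ Z^2
Ȟ^1 = (9 − 4) − 5 = 0, so Ȟ^1 ≅ 0
Ȟ^2 = (5 − 1) − 4 = 0, so Ȟ^2 ≅ 0


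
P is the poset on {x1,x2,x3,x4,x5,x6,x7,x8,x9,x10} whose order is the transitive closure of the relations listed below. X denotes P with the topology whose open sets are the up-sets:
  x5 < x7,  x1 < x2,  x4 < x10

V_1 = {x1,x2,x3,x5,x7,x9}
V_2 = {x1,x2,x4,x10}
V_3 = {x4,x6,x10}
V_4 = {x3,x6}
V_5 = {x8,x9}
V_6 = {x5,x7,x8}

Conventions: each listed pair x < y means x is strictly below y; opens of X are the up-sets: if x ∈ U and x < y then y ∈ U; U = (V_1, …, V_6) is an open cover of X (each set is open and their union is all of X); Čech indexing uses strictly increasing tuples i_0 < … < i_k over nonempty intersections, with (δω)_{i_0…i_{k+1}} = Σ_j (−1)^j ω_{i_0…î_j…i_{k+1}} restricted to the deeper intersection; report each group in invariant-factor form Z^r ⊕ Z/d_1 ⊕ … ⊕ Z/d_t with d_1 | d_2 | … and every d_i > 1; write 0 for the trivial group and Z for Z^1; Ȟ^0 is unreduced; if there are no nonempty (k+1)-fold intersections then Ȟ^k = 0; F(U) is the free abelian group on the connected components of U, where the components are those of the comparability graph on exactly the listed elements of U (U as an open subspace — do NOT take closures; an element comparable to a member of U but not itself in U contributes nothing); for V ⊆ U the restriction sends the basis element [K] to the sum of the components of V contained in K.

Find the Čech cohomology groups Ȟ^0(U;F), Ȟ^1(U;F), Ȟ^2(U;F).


cover nerve:
  V12={x1,x2} V14={x3} V15={x9} V16={x5,x7} V23={x4,x10} V34={x6} V56={x8}
components per intersection:
  V1: {x1,x2} {x3} {x5,x7} {x9}
  V2: {x1,x2} {x4,x10}
  V3: {x4,x10} {x6}
  V4: {x3} {x6}
  V5: {x8} {x9}
  V6: {x5,x7} {x8}
  V12: {x1,x2}
  V14: {x3}
  V15: {x9}
  V16: {x5,x7}
  V23: {x4,x10}
  V34: {x6}
  V56: {x8}
C dims 14,7; δ0: rk 7, SNF 1^7
Ȟ^0: (14−7)−0=7 ⇒ Z^7
Ȟ^1: (7−0)−7=0 ⇒ 0
Ȟ^2: (0−0)−0=0 ⇒ 0

Ȟ^0 = Z^7,  Ȟ^1 = 0,  Ȟ^2 = 0


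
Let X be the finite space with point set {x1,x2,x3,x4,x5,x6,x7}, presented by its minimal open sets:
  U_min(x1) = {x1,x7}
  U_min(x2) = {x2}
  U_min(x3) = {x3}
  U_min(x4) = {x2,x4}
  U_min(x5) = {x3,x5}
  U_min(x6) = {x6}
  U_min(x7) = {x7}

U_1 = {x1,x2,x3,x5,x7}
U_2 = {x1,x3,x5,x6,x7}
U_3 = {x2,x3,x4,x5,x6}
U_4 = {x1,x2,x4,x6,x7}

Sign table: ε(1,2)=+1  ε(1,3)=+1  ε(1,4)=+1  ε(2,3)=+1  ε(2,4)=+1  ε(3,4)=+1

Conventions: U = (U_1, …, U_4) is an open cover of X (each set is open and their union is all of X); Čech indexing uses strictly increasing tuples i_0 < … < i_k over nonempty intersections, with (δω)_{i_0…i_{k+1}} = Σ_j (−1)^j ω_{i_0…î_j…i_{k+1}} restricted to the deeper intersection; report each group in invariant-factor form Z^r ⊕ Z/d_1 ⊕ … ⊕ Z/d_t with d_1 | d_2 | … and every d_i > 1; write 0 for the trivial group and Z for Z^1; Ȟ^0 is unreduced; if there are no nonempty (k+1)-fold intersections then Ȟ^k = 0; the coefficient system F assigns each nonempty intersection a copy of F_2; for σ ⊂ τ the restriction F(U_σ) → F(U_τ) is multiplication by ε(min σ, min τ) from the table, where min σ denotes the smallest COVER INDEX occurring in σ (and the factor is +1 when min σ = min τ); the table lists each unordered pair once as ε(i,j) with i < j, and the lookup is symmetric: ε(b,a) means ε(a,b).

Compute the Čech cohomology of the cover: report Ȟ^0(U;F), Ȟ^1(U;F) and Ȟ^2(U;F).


Ȟ^0 = Z/2, Ȟ^1 = 0 and Ȟ^2 = Z/2

intersection data:
  U12={x1,x3,x5,x7} U13={x2,x3,x5} U14={x1,x2,x7} U23={x3,x5,x6} U24={x1,x6,x7} U34={x2,x4,x6}
  U123={x3,x5} U124={x1,x7} U134={x2} U234={x6}
C dims 4,6,4; δ0: rk_F2 3; δ1: rk_F2 3
Ȟ^0 = (4 − 3) − 0 = 1, so Ȟ^0 ≅ Z/2
Ȟ^1 = (6 − 3) − 3 = 0, so Ȟ^1 ≅ 0
Ȟ^2 = (4 − 0) − 3 = 1, so Ȟ^2 ≅ Z/2


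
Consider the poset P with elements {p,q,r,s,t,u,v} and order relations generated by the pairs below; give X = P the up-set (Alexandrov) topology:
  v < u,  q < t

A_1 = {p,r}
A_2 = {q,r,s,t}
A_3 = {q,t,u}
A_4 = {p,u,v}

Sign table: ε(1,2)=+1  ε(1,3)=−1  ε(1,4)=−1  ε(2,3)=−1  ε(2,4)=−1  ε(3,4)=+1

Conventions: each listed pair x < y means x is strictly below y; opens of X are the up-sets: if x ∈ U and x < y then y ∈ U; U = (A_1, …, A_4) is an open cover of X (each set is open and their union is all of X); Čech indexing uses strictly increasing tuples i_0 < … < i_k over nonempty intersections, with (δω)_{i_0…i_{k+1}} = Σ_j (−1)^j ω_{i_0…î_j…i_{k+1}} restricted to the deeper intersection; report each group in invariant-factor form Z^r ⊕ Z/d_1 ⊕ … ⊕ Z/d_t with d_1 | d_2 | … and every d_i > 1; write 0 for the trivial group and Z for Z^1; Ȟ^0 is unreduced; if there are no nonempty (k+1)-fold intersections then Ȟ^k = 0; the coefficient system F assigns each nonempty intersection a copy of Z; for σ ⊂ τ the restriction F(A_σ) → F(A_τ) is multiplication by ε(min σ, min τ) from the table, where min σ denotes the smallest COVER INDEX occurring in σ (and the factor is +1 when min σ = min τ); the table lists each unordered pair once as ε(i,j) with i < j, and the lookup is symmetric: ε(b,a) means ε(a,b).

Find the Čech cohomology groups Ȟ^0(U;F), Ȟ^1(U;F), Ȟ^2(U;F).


Ȟ^0(U;F) ≅ Z, Ȟ^1(U;F) ≅ Z, Ȟ^2(U;F) ≅ 0

nerve simplices:
  A12={r} A14={p} A23={q,t} A34={u}
C dims 4,4; δ0: rk 3, SNF 1^3
degree 0: 4−3−0 = 1 → Ȟ^0 ≅ Z
degree 1: 4−0−3 = 1 → Ȟ^1 ≅ Z
degree 2: 0−0−0 = 0 → Ȟ^2 ≅ 0


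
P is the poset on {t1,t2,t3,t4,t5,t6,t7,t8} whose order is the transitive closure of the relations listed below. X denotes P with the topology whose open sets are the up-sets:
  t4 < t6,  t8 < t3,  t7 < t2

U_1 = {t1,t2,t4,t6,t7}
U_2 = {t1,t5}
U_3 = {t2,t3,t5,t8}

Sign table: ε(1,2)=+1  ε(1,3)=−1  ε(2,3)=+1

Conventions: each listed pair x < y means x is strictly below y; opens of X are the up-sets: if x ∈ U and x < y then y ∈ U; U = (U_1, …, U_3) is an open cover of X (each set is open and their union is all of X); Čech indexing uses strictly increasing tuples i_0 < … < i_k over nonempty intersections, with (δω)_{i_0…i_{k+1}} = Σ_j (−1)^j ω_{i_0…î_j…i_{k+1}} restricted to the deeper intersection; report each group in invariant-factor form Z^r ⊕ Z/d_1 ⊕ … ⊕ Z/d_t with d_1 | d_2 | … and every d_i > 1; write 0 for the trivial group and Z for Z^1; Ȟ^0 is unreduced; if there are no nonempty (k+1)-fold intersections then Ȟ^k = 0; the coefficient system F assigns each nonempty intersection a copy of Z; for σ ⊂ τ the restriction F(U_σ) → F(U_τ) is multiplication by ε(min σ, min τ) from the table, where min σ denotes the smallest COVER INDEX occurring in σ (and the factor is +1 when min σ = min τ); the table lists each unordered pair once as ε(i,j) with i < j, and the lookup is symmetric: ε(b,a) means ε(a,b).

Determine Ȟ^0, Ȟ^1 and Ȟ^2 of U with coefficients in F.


Ȟ^0(U;F) ≅ 0; Ȟ^1(U;F) ≅ Z/2; Ȟ^2(U;F) ≅ 0

cover nerve:
  U12={t1} U13={t2} U23={t5}
C dims 3,3; δ0: rk 3, SNF 1^2·2
Ȟ^0: (3−3)−0=0 ⇒ 0
Ȟ^1: (3−0)−3=0 plus torsion [2] ⇒ Z/2
Ȟ^2: (0−0)−0=0 ⇒ 0


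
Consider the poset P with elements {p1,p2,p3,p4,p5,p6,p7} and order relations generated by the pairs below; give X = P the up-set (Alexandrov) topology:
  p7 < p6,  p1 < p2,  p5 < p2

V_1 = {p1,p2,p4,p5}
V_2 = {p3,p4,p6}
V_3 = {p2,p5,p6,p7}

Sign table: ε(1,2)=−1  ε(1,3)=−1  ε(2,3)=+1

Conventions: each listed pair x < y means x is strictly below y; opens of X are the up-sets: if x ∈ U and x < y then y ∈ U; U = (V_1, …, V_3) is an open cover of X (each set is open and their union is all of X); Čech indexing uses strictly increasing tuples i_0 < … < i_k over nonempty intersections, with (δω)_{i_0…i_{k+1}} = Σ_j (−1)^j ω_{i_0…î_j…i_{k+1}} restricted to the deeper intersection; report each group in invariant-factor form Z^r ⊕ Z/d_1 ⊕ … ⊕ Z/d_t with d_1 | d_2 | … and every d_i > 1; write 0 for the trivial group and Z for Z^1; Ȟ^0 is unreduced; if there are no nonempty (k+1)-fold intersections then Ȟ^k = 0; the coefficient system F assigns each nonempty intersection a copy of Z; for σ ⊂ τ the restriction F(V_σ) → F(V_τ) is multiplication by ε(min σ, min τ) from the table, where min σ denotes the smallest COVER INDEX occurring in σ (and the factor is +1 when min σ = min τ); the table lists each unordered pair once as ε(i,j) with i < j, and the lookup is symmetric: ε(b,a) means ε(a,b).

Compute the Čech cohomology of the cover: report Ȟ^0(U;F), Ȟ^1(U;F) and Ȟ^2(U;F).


intersection data:
  V12={p4} V13={p2,p5} V23={p6}
C dims 3,3; δ0: rk 2, SNF 1^2
Ȟ^0 = (3 − 2) − 0 = 1, so Ȟ^0 ≅ Z
Ȟ^1 = (3 − 0) − 2 = 1, so Ȟ^1 ≅ Z
Ȟ^2 = (0 − 0) − 0 = 0, so Ȟ^2 ≅ 0

Ȟ^0 = Z; Ȟ^1 = Z; Ȟ^2 = 0


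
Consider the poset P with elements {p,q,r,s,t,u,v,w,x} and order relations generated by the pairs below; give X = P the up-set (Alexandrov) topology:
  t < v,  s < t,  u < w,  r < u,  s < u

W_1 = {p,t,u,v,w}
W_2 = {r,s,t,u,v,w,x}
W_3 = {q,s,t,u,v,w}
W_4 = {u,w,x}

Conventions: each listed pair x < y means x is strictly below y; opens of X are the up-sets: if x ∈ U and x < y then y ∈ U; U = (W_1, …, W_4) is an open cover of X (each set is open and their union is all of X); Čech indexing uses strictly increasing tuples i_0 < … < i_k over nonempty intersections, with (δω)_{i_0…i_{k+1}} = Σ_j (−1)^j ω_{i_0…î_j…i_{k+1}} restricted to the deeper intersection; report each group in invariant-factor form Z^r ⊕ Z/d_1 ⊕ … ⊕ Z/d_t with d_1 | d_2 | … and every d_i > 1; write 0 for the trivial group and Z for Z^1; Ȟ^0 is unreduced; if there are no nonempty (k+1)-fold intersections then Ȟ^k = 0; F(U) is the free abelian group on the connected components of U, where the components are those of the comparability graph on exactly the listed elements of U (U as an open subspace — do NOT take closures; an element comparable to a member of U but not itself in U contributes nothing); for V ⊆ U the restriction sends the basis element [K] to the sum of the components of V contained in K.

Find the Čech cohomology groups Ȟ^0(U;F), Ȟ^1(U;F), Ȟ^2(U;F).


Ȟ^0 = Z^4, Ȟ^1 = 0 and Ȟ^2 = 0

nerve simplices:
  W12={t,u,v,w} W13={t,u,v,w} W14={u,w} W23={s,t,u,v,w} W24={u,w,x} W34={u,w}
  W123={t,u,v,w} W124={u,w} W134={u,w} W234={u,w}
  W1234={u,w}
components per intersection:
  W1: {p} {t,v} {u,w}
  W2: {r,s,t,u,v,w} {x}
  W3: {q} {s,t,u,v,w}
  W4: {u,w} {x}
  W12: {t,v} {u,w}
  W13: {t,v} {u,w}
  W14: {u,w}
  W23: {s,t,u,v,w}
  W24: {u,w} {x}
  W34: {u,w}
  W123: {t,v} {u,w}
  W124: {u,w}
  W134: {u,w}
  W234: {u,w}
  W1234: {u,w}
C dims 9,9,5,1; δ0: rk 5, SNF 1^5; δ1: rk 4, SNF 1^4; δ2: rk 1, SNF 1^1
degree 0: 9−5−0 = 4 → Ȟ^0 ≅ Z^4
degree 1: 9−4−5 = 0 → Ȟ^1 ≅ 0
degree 2: 5−1−4 = 0 → Ȟ^2 ≅ 0


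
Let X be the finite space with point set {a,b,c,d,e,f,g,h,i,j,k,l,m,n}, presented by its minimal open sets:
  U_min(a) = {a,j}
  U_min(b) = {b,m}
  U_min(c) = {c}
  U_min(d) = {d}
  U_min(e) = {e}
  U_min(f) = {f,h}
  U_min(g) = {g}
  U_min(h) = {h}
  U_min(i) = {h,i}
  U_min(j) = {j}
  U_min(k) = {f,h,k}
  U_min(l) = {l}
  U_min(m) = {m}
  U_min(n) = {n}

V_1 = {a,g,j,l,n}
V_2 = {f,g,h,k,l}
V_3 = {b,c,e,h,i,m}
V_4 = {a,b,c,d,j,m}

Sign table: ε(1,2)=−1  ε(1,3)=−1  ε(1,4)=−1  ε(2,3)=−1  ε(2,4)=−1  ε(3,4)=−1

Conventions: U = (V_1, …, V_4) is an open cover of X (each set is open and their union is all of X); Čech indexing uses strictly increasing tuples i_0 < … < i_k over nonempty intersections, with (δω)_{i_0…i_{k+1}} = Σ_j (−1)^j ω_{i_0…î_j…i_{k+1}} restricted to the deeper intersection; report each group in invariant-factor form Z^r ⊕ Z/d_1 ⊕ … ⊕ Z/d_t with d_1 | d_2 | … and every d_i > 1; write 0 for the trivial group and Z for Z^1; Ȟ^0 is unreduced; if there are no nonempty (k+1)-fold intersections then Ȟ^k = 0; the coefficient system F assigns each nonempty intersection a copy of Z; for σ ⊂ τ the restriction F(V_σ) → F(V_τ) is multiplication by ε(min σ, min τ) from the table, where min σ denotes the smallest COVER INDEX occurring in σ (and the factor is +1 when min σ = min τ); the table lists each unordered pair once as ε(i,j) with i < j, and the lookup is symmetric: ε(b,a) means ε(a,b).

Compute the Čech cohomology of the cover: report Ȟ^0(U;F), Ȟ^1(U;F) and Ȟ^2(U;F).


Ȟ^0 ≅ Z; Ȟ^1 ≅ Z; Ȟ^2 ≅ 0

nonempty intersections:
  V12={g,l} V14={a,j} V23={h} V34={b,c,m}
C dims 4,4; δ0: rk 3, SNF 1^3
Ȟ^0: (4−3)−0=1 ⇒ Z
Ȟ^1: (4−0)−3=1 ⇒ Z
Ȟ^2: (0−0)−0=0 ⇒ 0


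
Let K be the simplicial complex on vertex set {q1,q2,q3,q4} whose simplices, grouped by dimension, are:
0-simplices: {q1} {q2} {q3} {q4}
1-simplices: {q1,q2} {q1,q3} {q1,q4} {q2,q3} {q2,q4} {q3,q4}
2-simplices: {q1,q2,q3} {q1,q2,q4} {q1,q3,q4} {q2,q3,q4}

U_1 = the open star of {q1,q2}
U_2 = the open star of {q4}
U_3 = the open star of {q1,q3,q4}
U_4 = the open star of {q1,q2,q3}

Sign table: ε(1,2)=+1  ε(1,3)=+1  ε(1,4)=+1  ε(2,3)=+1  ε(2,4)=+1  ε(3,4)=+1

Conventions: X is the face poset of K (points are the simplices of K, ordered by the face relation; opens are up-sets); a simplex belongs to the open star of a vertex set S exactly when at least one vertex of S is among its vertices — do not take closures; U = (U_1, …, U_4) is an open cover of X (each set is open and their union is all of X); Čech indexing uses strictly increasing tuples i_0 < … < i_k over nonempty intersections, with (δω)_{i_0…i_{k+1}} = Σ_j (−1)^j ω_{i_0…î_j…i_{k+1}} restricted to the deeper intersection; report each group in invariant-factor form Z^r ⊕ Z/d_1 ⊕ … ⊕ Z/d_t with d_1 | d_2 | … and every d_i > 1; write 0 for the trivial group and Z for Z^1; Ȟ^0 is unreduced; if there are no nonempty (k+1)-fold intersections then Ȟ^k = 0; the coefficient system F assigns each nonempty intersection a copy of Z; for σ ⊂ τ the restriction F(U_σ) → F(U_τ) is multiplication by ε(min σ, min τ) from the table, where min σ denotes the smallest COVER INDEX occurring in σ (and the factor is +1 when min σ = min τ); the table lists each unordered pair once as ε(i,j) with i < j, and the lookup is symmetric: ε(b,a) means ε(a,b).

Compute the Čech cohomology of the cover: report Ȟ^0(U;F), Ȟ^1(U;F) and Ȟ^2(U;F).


intersection data:
  U1={{q1},{q2},{q1,q2},{q1,q3},{q1,q4},{q2,q3},{q2,q4},{q1,q2,q3},{q1,q2,q4},{q1,q3,q4},{q2,q3,q4}} U2={{q4},{q1,q4},{q2,q4},{q3,q4},{q1,q2,q4},{q1,q3,q4},{q2,q3,q4}} U3={{q1},{q3},{q4},{q1,q2},{q1,q3},{q1,q4},{q2,q3},{q2,q4},{q3,q4},{q1,q2,q3},{q1,q2,q4},{q1,q3,q4},{q2,q3,q4}} U4={{q1},{q2},{q3},{q1,q2},{q1,q3},{q1,q4},{q2,q3},{q2,q4},{q3,q4},{q1,q2,q3},{q1,q2,q4},{q1,q3,q4},{q2,q3,q4}}
  U12={{q1,q4},{q2,q4},{q1,q2,q4},{q1,q3,q4},{q2,q3,q4}} U13={{q1},{q1,q2},{q1,q3},{q1,q4},{q2,q3},{q2,q4},{q1,q2,q3},{q1,q2,q4},{q1,q3,q4},{q2,q3,q4}} U14={{q1},{q2},{q1,q2},{q1,q3},{q1,q4},{q2,q3},{q2,q4},{q1,q2,q3},{q1,q2,q4},{q1,q3,q4},{q2,q3,q4}} U23={{q4},{q1,q4},{q2,q4},{q3,q4},{q1,q2,q4},{q1,q3,q4},{q2,q3,q4}} U24={{q1,q4},{q2,q4},{q3,q4},{q1,q2,q4},{q1,q3,q4},{q2,q3,q4}} U34={{q1},{q3},{q1,q2},{q1,q3},{q1,q4},{q2,q3},{q2,q4},{q3,q4},{q1,q2,q3},{q1,q2,q4},{q1,q3,q4},{q2,q3,q4}}
  U123={{q1,q4},{q2,q4},{q1,q2,q4},{q1,q3,q4},{q2,q3,q4}} U124={{q1,q4},{q2,q4},{q1,q2,q4},{q1,q3,q4},{q2,q3,q4}} U134={{q1},{q1,q2},{q1,q3},{q1,q4},{q2,q3},{q2,q4},{q1,q2,q3},{q1,q2,q4},{q1,q3,q4},{q2,q3,q4}} U234={{q1,q4},{q2,q4},{q3,q4},{q1,q2,q4},{q1,q3,q4},{q2,q3,q4}}
  U1234={{q1,q4},{q2,q4},{q1,q2,q4},{q1,q3,q4},{q2,q3,q4}}
C dims 4,6,4,1; δ0: rk 3, SNF 1^3; δ1: rk 3, SNF 1^3; δ2: rk 1, SNF 1^1
Ȟ^0 = (4 − 3) − 0 = 1, so Ȟ^0 ≅ Z
Ȟ^1 = (6 − 3) − 3 = 0, so Ȟ^1 ≅ 0
Ȟ^2 = (4 − 1) − 3 = 0, so Ȟ^2 ≅ 0

Ȟ^0 = Z, Ȟ^1 = 0 and Ȟ^2 = 0
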